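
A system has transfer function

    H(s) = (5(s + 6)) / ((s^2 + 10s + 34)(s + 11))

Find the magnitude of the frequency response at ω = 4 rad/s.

Substitute s = j4: numerator = 30 + j20, denominator = 38 + j512.
|H(j4)| = |30 + j20| / |38 + j512| = 36.056 / 513.41 ≈ 0.07023.

|H(j4)| ≈ 0.07023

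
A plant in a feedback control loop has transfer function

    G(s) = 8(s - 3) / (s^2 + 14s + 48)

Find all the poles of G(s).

The poles are the roots of the denominator s^2 + 14s + 48 = 0.
Factoring: (s + 8)(s + 6) = 0, so s = -8 and s = -6.

s = -8, -6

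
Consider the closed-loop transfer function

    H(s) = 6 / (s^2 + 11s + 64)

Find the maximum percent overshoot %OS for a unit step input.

Comparing s^2 + 11s + 64 to s^2 + 2ζωₙs + ωₙ²: ωₙ = 8 rad/s and ζ = 11/(2·8) = 0.6875.
%OS = 100·exp(−πζ/√(1−ζ²)) = 100·exp(−π·0.6875/√(1−0.6875²)) ≈ 5.11%.

%OS ≈ 5.11%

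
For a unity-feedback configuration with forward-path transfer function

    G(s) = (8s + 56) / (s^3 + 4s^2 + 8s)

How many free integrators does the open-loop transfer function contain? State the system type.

Type 1

Factor s from the denominator: s^3 + 4s^2 + 8s = s·(s^2 + 4s + 8).
There is 1 pole at the origin, so the system is Type 1.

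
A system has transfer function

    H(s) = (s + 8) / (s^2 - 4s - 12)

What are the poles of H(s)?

s = -2, 6

The poles are the roots of the denominator s^2 - 4s - 12 = 0.
Factoring: (s + 2)(s - 6) = 0, so s = -2 and s = 6.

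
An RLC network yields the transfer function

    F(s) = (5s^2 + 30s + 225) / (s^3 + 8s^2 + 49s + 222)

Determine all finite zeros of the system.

s = -3 + 6j, -3 - 6j

Set the numerator to zero: 5s^2 + 30s + 225 = 0, i.e. 5·(s^2 + 6s + 45) = 0.
Factoring: (s^2 + 6s + 45) = 0.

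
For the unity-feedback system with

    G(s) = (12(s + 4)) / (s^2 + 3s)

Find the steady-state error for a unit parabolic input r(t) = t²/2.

e_ss = ∞

G(s) has one pole at the origin.
This is a Type 1 system; Ka = lim_{s→0} s^2·G(s) = 0, so the steady-state error for a parabola input is infinite.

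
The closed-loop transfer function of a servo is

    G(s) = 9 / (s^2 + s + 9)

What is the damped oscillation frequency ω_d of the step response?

ω_d ≈ 2.958 rad/s

Comparing s^2 + s + 9 to s^2 + 2ζωₙs + ωₙ²: ωₙ = 3 rad/s and ζ = 1/(2·3) ≈ 0.1667.
ζωₙ = 1/2 = 0.5, so ω_d = ωₙ√(1−ζ²) = √(ωₙ² − (ζωₙ)²) = √(9 − 0.5²) = √8.75 ≈ 2.958 rad/s.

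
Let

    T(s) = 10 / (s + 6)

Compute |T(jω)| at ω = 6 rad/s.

Substitute s = j6: numerator = 10, denominator = 6 + j6.
|T(j6)| = |10| / |6 + j6| = 10 / 8.4853 ≈ 1.179.

|T(j6)| ≈ 1.179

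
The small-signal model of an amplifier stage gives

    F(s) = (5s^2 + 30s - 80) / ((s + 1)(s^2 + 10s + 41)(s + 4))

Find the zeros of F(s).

s = -8, 2

Set the numerator to zero: 5s^2 + 30s - 80 = 0, i.e. 5·(s^2 + 6s - 16) = 0.
Factoring: (s + 8)(s - 2) = 0.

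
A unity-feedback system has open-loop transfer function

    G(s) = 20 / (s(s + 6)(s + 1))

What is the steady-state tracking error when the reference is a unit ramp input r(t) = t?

e_ss = 0.3000

G(s) has one pole at the origin.
This is a Type 1 system. Kv = lim_{s→0} s·G(s) = 20/6 = 10/3.
e_ss = 1/Kv = 1/(10/3) = 3/10 ≈ 0.3000.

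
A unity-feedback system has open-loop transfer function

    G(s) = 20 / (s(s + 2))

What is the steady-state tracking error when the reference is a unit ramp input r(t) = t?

G(s) has one pole at the origin.
This is a Type 1 system. Kv = lim_{s→0} s·G(s) = 20/2 = 10.
e_ss = 1/Kv = 1/(10) = 1/10 ≈ 0.1000.

e_ss = 0.1000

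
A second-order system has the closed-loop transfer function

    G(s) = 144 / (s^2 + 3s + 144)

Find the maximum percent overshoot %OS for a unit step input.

%OS ≈ 67.3%

Comparing s^2 + 3s + 144 to s^2 + 2ζωₙs + ωₙ²: ωₙ = 12 rad/s and ζ = 3/(2·12) = 0.125.
%OS = 100·exp(−πζ/√(1−ζ²)) = 100·exp(−π·0.125/√(1−0.125²)) ≈ 67.3%.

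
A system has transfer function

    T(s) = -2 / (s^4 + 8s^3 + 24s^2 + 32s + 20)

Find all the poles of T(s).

The poles are the roots of the denominator s^4 + 8s^3 + 24s^2 + 32s + 20 = 0.
No real roots exist; factor into two real quadratics: (s^2 + 2s + 2)(s^2 + 6s + 10) = 0.
Each quadratic gives a conjugate pair via the quadratic formula.

s = -1 ± j, -3 ± j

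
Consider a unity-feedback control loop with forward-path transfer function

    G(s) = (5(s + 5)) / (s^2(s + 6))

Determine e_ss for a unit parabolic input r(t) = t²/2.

e_ss = 0.2400

G(s) has 2 poles at the origin.
This is a Type 2 system. Ka = lim_{s→0} s^2·G(s) = 25/6.
e_ss = 1/Ka = 1/(25/6) = 6/25 ≈ 0.2400.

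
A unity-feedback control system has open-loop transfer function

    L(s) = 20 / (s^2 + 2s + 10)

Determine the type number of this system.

Type 0

The denominator has no factor of s at the origin — no free integrator — so this is a Type 0 system.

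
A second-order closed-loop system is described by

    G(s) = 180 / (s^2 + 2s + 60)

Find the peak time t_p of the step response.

t_p ≈ 0.4090 s

Comparing s^2 + 2s + 60 to s^2 + 2ζωₙs + ωₙ²: ωₙ = √60 ≈ 7.746 rad/s and ζ = 2/(2·√60) ≈ 0.1291.
ζωₙ = 2/2 = 1, so ω_d = ωₙ√(1−ζ²) = √(ωₙ² − (ζωₙ)²) = √(60 − 1²) = √59 ≈ 7.681 rad/s.
t_p = π/ω_d = π/7.681 ≈ 0.4090 s.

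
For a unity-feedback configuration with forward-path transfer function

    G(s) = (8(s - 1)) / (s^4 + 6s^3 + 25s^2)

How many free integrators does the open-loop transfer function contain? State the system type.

Type 2

The denominator has 2 factors of s at the origin (free integrators), so this is a Type 2 system.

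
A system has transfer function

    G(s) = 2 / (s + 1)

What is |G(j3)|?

|G(j3)| ≈ 0.6325

Substitute s = j3: numerator = 2, denominator = 1 + j3.
|G(j3)| = |2| / |1 + j3| = 2 / 3.1623 ≈ 0.6325.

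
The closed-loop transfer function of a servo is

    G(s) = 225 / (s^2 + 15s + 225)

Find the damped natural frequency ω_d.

Comparing s^2 + 15s + 225 to s^2 + 2ζωₙs + ωₙ²: ωₙ = 15 rad/s and ζ = 15/(2·15) = 0.5.
ζωₙ = 15/2 = 7.5, so ω_d = ωₙ√(1−ζ²) = √(ωₙ² − (ζωₙ)²) = √(225 − 7.5²) = √168.75 ≈ 12.99 rad/s.

ω_d ≈ 12.99 rad/s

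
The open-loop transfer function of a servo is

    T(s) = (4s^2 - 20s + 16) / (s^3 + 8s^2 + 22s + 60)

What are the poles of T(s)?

The poles are the roots of the denominator s^3 + 8s^2 + 22s + 60 = 0.
Trying s = -6: the polynomial evaluates to 0, so (s + 6) is a factor.
Dividing out leaves s^2 + 2s + 10 = 0.
The quadratic formula then gives s = -1 ± 3j.

s = -1 + 3j, -1 - 3j, -6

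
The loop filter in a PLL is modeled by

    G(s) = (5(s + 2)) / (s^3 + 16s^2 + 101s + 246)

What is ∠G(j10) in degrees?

At s = j10: numerator = 10 + j50, denominator = -1354 + j10.
∠G = ∠num − ∠den = 78.690° − (179.58°) = -100.9°.

∠G(j10) ≈ -100.9°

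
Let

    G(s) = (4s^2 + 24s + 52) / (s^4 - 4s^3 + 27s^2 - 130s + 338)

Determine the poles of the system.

s = 3 + 2j, 3 - 2j, -1 + 5j, -1 - 5j

The poles are the roots of the denominator s^4 - 4s^3 + 27s^2 - 130s + 338 = 0.
No real roots exist; factor into two real quadratics: (s^2 - 6s + 13)(s^2 + 2s + 26) = 0.
Each quadratic gives a conjugate pair via the quadratic formula.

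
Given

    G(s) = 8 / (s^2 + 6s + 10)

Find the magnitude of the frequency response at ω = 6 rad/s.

Substitute s = j6: numerator = 8, denominator = -26 + j36.
|G(j6)| = |8| / |-26 + j36| = 8 / 44.407 ≈ 0.1802.

|G(j6)| ≈ 0.1802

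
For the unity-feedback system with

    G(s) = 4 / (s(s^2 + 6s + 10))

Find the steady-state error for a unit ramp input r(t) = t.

e_ss = 2.500

G(s) has one pole at the origin.
This is a Type 1 system. Kv = lim_{s→0} s·G(s) = 4/10 = 2/5.
e_ss = 1/Kv = 1/(2/5) = 5/2 ≈ 2.500.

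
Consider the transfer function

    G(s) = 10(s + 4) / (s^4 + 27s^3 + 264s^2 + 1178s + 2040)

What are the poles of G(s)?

s = -5, -12, -5 ± 3j

The poles are the roots of the denominator s^4 + 27s^3 + 264s^2 + 1178s + 2040 = 0.
Trying s = -5: the polynomial evaluates to 0, so (s + 5) is a factor.
Dividing out leaves s^3 + 22s^2 + 154s + 408 = 0.
This factors further as (s + 12)(s^2 + 10s + 34) = 0.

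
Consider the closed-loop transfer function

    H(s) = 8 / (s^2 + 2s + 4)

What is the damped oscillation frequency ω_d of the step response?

ω_d ≈ 1.732 rad/s

Comparing s^2 + 2s + 4 to s^2 + 2ζωₙs + ωₙ²: ωₙ = 2 rad/s and ζ = 2/(2·2) = 0.5.
ζωₙ = 2/2 = 1, so ω_d = ωₙ√(1−ζ²) = √(ωₙ² − (ζωₙ)²) = √(4 − 1²) = √3 ≈ 1.732 rad/s.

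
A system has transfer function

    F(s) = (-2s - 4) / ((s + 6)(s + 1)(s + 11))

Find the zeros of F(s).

Set the numerator to zero: -2s - 4 = 0, i.e. -2·(s + 2) = 0.
So s = -2.

s = -2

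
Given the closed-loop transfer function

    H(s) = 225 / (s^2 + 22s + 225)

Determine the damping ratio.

Compare the denominator to the standard form s^2 + 2ζωₙs + ωₙ².
ωₙ² = 225, so ωₙ = 15 rad/s.
2ζωₙ = 22, so ζ = 22/(2·15) ≈ 0.7333.

ζ ≈ 0.7333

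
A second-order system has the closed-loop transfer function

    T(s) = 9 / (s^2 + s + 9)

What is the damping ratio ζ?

Compare the denominator to the standard form s^2 + 2ζωₙs + ωₙ².
ωₙ² = 9, so ωₙ = 3 rad/s.
2ζωₙ = 1, so ζ = 1/(2·3) ≈ 0.1667.
With ζ = 0.1667 the response is underdamped.

ζ ≈ 0.1667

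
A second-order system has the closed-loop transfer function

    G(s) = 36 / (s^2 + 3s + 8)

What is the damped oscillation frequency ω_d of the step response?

Comparing s^2 + 3s + 8 to s^2 + 2ζωₙs + ωₙ²: ωₙ = √8 ≈ 2.828 rad/s and ζ = 3/(2·√8) ≈ 0.5303.
ζωₙ = 3/2 = 1.5, so ω_d = ωₙ√(1−ζ²) = √(ωₙ² − (ζωₙ)²) = √(8 − 1.5²) = √5.75 ≈ 2.398 rad/s.

ω_d ≈ 2.398 rad/s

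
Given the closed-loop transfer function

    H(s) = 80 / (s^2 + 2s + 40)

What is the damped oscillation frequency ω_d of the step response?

ω_d ≈ 6.245 rad/s

Comparing s^2 + 2s + 40 to s^2 + 2ζωₙs + ωₙ²: ωₙ = √40 ≈ 6.325 rad/s and ζ = 2/(2·√40) ≈ 0.1581.
ζωₙ = 2/2 = 1, so ω_d = ωₙ√(1−ζ²) = √(ωₙ² − (ζωₙ)²) = √(40 − 1²) = √39 ≈ 6.245 rad/s.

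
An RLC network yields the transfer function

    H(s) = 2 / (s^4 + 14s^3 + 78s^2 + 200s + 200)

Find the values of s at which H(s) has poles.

s = -3 ± j, -4 ± 2j

The poles are the roots of the denominator s^4 + 14s^3 + 78s^2 + 200s + 200 = 0.
No real roots exist; factor into two real quadratics: (s^2 + 6s + 10)(s^2 + 8s + 20) = 0.
Each quadratic gives a conjugate pair via the quadratic formula.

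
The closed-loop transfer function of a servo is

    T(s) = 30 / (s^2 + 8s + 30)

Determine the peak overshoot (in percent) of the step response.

Comparing s^2 + 8s + 30 to s^2 + 2ζωₙs + ωₙ²: ωₙ = √30 ≈ 5.477 rad/s and ζ = 8/(2·√30) ≈ 0.7303.
%OS = 100·exp(−πζ/√(1−ζ²)) = 100·exp(−π·0.7303/√(1−0.7303²)) ≈ 3.48%.

%OS ≈ 3.48%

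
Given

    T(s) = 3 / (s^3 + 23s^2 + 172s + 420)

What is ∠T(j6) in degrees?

∠T(j6) ≈ -116.6°

At s = j6: numerator = 3, denominator = -408 + j816.
∠T = ∠num − ∠den = 0° − (116.57°) = -116.6°.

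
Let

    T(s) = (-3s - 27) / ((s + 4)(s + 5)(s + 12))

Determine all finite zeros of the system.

s = -9

Set the numerator to zero: -3s - 27 = 0, i.e. -3·(s + 9) = 0.
So s = -9.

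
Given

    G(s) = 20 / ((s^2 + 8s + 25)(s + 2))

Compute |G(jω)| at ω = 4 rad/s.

Substitute s = j4: numerator = 20, denominator = -110 + j100.
|G(j4)| = |20| / |-110 + j100| = 20 / 148.66 ≈ 0.1345.

|G(j4)| ≈ 0.1345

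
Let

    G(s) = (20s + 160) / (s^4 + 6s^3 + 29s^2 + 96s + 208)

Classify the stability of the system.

marginally stable

The denominator s^4 + 6s^3 + 29s^2 + 96s + 208 factors as (s^2 + 16)(s^2 + 6s + 13), giving poles at s = ±4j, -3 ± 2j.
Since the simple pole(s) at s = 4j, -4j lie on the jω-axis with none in the right half-plane, the system is marginally stable.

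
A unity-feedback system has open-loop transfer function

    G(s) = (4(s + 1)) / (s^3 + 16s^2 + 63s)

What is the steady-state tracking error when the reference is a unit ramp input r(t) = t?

e_ss = 15.75

G(s) has one pole at the origin.
This is a Type 1 system. Kv = lim_{s→0} s·G(s) = 4/63.
e_ss = 1/Kv = 1/(4/63) = 63/4 ≈ 15.75.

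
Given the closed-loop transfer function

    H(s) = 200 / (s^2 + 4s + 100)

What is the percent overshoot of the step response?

Comparing s^2 + 4s + 100 to s^2 + 2ζωₙs + ωₙ²: ωₙ = 10 rad/s and ζ = 4/(2·10) = 0.2.
%OS = 100·exp(−πζ/√(1−ζ²)) = 100·exp(−π·0.2/√(1−0.2²)) ≈ 52.7%.

%OS ≈ 52.7%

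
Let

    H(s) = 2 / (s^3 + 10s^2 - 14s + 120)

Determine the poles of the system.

The poles are the roots of the denominator s^3 + 10s^2 - 14s + 120 = 0.
Trying s = -12: the polynomial evaluates to 0, so (s + 12) is a factor.
Dividing out leaves s^2 - 2s + 10 = 0.
The quadratic formula then gives s = 1 ± 3j.

s = -12, 1 ± 3j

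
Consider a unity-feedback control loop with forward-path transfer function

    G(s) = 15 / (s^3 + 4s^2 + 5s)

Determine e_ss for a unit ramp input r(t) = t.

G(s) has one pole at the origin.
This is a Type 1 system. Kv = lim_{s→0} s·G(s) = 15/5 = 3.
e_ss = 1/Kv = 1/(3) = 1/3 ≈ 0.3333.

e_ss = 0.3333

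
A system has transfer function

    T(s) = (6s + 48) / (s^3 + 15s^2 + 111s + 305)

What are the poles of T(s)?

s = -5 ± 6j, -5

The poles are the roots of the denominator s^3 + 15s^2 + 111s + 305 = 0.
Trying s = -5: the polynomial evaluates to 0, so (s + 5) is a factor.
Dividing out leaves s^2 + 10s + 61 = 0.
The quadratic formula then gives s = -5 ± 6j.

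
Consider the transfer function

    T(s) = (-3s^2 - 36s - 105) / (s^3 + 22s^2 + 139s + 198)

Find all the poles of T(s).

The poles are the roots of the denominator s^3 + 22s^2 + 139s + 198 = 0.
Trying s = -2: the polynomial evaluates to 0, so (s + 2) is a factor.
Dividing out leaves s^2 + 20s + 99 = 0.
Factoring the quadratic: (s + 9)(s + 11) = 0.

s = -2, -9, -11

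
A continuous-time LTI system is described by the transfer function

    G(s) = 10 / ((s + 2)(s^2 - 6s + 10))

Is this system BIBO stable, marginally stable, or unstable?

The poles can be read from the denominator factors: s = -2, 3 + j, 3 - j.
Since the pole(s) at s = 3 ± j lie in the right half-plane, the system is unstable.

unstable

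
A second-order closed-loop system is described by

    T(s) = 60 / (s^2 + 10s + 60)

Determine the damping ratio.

Compare the denominator to the standard form s^2 + 2ζωₙs + ωₙ².
ωₙ² = 60, so ωₙ = √60 ≈ 7.746 rad/s.
2ζωₙ = 10, so ζ = 10/(2·√60) ≈ 0.6455.

ζ ≈ 0.6455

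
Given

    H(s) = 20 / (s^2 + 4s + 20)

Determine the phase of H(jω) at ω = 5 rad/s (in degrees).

At s = j5: numerator = 20, denominator = -5 + j20.
∠H = ∠num − ∠den = 0° − (104.04°) = -104.0°.

∠H(j5) ≈ -104.0°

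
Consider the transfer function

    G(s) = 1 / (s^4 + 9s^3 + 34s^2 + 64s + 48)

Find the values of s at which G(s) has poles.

The poles are the roots of the denominator s^4 + 9s^3 + 34s^2 + 64s + 48 = 0.
Trying s = -2: the polynomial evaluates to 0, so (s + 2) is a factor.
Dividing out leaves s^3 + 7s^2 + 20s + 24 = 0.
This factors further as (s^2 + 4s + 8)(s + 3) = 0.

s = -2, -2 + 2j, -2 - 2j, -3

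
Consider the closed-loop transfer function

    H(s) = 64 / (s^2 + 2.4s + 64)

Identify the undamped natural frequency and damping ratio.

ωₙ = 8 rad/s, ζ = 0.15

Compare the denominator to the standard form s^2 + 2ζωₙs + ωₙ².
ωₙ² = 64, so ωₙ = 8 rad/s.
2ζωₙ = 2.4, so ζ = 2.4/(2·8) = 0.15.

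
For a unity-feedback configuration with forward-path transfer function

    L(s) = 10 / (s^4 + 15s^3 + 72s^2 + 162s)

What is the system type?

Type 1

Factor s from the denominator: s^4 + 15s^3 + 72s^2 + 162s = s·(s^3 + 15s^2 + 72s + 162).
There is 1 pole at the origin, so the system is Type 1.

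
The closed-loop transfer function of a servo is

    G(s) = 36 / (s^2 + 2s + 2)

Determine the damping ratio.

Compare the denominator to the standard form s^2 + 2ζωₙs + ωₙ².
ωₙ² = 2, so ωₙ = √2 ≈ 1.414 rad/s.
2ζωₙ = 2, so ζ = 2/(2·√2) ≈ 0.7071.

ζ ≈ 0.7071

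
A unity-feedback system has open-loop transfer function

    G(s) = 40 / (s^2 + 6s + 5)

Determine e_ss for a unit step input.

e_ss = 0.1111

G(s) has no poles at the origin.
This is a Type 0 system. Kp = lim_{s→0} G(s) = 40/5 = 8.
e_ss = 1/(1 + Kp) = 1/(1 + 8) = 1/9 ≈ 0.1111.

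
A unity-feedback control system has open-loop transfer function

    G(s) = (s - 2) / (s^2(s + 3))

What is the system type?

Type 2

The denominator has 2 factors of s at the origin (free integrators), so this is a Type 2 system.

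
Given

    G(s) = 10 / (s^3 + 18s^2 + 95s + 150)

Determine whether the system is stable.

stable

The denominator s^3 + 18s^2 + 95s + 150 factors as (s + 10)(s + 5)(s + 3), giving poles at s = -10, -5, -3.
Since all poles lie strictly in the left half-plane, the system is stable.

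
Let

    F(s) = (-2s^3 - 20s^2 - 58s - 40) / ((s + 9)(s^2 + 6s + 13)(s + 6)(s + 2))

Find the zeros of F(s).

Set the numerator to zero: -2s^3 - 20s^2 - 58s - 40 = 0, i.e. -2·(s^3 + 10s^2 + 29s + 20) = 0.
Factoring: (s + 5)(s + 1)(s + 4) = 0.

s = -5, -1, -4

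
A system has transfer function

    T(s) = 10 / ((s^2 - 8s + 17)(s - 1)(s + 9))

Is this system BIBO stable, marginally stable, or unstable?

The poles can be read from the denominator factors: s = 4 ± j, 1, -9.
Since the pole(s) at s = 4 ± j, 1 lie in the right half-plane, the system is unstable.

unstable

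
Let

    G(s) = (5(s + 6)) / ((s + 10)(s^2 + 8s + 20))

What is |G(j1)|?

Substitute s = j1: numerator = 30 + j5, denominator = 182 + j99.
|G(j1)| = |30 + j5| / |182 + j99| = 30.414 / 207.18 ≈ 0.1468.

|G(j1)| ≈ 0.1468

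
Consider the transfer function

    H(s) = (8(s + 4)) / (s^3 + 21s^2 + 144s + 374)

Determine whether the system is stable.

The denominator s^3 + 21s^2 + 144s + 374 factors as (s^2 + 10s + 34)(s + 11), giving poles at s = -5 ± 3j, -11.
Since all poles lie strictly in the left half-plane, the system is stable.

stable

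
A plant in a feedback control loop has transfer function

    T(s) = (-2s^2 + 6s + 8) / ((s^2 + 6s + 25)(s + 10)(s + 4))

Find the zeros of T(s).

s = 4, -1

Set the numerator to zero: -2s^2 + 6s + 8 = 0, i.e. -2·(s^2 - 3s - 4) = 0.
Factoring: (s - 4)(s + 1) = 0.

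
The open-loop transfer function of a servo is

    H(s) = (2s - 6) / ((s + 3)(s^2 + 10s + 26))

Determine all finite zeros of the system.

s = 3

Set the numerator to zero: 2s - 6 = 0, i.e. 2·(s - 3) = 0.
So s = 3.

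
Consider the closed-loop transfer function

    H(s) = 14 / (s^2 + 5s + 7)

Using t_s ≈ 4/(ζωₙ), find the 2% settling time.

t_s ≈ 1.600 s

Comparing s^2 + 5s + 7 to s^2 + 2ζωₙs + ωₙ²: ωₙ = √7 ≈ 2.646 rad/s and ζ = 5/(2·√7) ≈ 0.9449.
ζωₙ = 5/2 = 2.5, so t_s ≈ 4/(ζωₙ) = 4/2.5 = 1.600 s.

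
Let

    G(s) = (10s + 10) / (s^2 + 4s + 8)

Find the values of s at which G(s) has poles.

s = -2 ± 2j

The poles are the roots of the denominator s^2 + 4s + 8 = 0.
Using the quadratic formula: s = (-4 ± √(-16))/2 = -2 ± 2j.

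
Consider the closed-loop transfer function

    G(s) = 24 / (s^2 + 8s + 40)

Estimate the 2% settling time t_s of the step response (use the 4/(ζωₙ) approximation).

t_s ≈ 1 s

Comparing s^2 + 8s + 40 to s^2 + 2ζωₙs + ωₙ²: ωₙ = √40 ≈ 6.325 rad/s and ζ = 8/(2·√40) ≈ 0.6325.
ζωₙ = 8/2 = 4, so t_s ≈ 4/(ζωₙ) = 4/4 = 1 s.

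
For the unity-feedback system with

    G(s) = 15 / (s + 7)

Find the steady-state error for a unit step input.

e_ss = 0.3182

G(s) has no poles at the origin.
This is a Type 0 system. Kp = lim_{s→0} G(s) = 15/7.
e_ss = 1/(1 + Kp) = 1/(1 + 15/7) = 7/22 ≈ 0.3182.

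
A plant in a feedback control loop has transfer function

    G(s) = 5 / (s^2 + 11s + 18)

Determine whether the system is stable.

The denominator s^2 + 11s + 18 factors as (s + 2)(s + 9), giving poles at s = -2, -9.
Since all poles lie strictly in the left half-plane, the system is stable.

stable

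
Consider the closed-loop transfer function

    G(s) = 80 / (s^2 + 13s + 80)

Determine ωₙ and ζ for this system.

ωₙ ≈ 8.944 rad/s, ζ ≈ 0.7267

Compare the denominator to the standard form s^2 + 2ζωₙs + ωₙ².
ωₙ² = 80, so ωₙ = √80 ≈ 8.944 rad/s.
2ζωₙ = 13, so ζ = 13/(2·√80) ≈ 0.7267.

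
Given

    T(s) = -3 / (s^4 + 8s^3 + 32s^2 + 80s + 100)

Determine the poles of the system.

s = -1 ± 3j, -3 ± j

The poles are the roots of the denominator s^4 + 8s^3 + 32s^2 + 80s + 100 = 0.
No real roots exist; factor into two real quadratics: (s^2 + 2s + 10)(s^2 + 6s + 10) = 0.
Each quadratic gives a conjugate pair via the quadratic formula.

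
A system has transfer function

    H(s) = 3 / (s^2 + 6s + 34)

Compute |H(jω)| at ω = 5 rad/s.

|H(j5)| ≈ 0.09578

Substitute s = j5: numerator = 3, denominator = 9 + j30.
|H(j5)| = |3| / |9 + j30| = 3 / 31.321 ≈ 0.09578.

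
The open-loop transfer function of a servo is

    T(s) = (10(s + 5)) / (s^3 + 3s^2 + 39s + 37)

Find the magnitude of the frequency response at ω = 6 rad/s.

|T(j6)| ≈ 1.066

Substitute s = j6: numerator = 50 + j60, denominator = -71 + j18.
|T(j6)| = |50 + j60| / |-71 + j18| = 78.102 / 73.246 ≈ 1.066.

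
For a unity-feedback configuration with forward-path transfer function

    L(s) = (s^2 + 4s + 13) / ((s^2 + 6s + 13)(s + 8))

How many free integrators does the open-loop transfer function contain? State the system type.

The denominator has no factor of s at the origin — no free integrator — so this is a Type 0 system.

Type 0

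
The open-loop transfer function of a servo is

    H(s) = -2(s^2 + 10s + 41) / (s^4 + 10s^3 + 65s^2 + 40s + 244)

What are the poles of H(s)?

s = ±2j, -5 ± 6j

The poles are the roots of the denominator s^4 + 10s^3 + 65s^2 + 40s + 244 = 0.
No real roots exist; factor into two real quadratics: (s^2 + 4)(s^2 + 10s + 61) = 0.
Each quadratic gives a conjugate pair via the quadratic formula.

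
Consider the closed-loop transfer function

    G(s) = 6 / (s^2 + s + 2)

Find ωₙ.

Compare the denominator to the standard form s^2 + 2ζωₙs + ωₙ².
ωₙ² = 2, so ωₙ = √2 ≈ 1.414 rad/s.

ωₙ ≈ 1.414 rad/s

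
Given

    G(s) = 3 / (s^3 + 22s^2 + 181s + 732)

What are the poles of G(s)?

s = -5 + 6j, -5 - 6j, -12

The poles are the roots of the denominator s^3 + 22s^2 + 181s + 732 = 0.
Trying s = -12: the polynomial evaluates to 0, so (s + 12) is a factor.
Dividing out leaves s^2 + 10s + 61 = 0.
The quadratic formula then gives s = -5 ± 6j.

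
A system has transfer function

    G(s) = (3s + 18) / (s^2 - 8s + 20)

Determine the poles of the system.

s = 4 + 2j, 4 - 2j

The poles are the roots of the denominator s^2 - 8s + 20 = 0.
Using the quadratic formula: s = (8 ± √(-16))/2 = 4 ± 2j.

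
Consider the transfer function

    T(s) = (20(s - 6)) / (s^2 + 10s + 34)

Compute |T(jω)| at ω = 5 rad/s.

Substitute s = j5: numerator = -120 + j100, denominator = 9 + j50.
|T(j5)| = |-120 + j100| / |9 + j50| = 156.20 / 50.804 ≈ 3.075.

|T(j5)| ≈ 3.075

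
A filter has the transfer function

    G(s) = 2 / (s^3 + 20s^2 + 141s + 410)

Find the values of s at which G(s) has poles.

s = -10, -5 ± 4j

The poles are the roots of the denominator s^3 + 20s^2 + 141s + 410 = 0.
Trying s = -10: the polynomial evaluates to 0, so (s + 10) is a factor.
Dividing out leaves s^2 + 10s + 41 = 0.
The quadratic formula then gives s = -5 ± 4j.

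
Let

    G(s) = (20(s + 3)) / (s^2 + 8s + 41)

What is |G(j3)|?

|G(j3)| ≈ 2.121

Substitute s = j3: numerator = 60 + j60, denominator = 32 + j24.
|G(j3)| = |60 + j60| / |32 + j24| = 84.853 / 40 ≈ 2.121.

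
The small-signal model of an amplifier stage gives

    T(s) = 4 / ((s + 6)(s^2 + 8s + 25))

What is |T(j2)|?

|T(j2)| ≈ 0.02396

Substitute s = j2: numerator = 4, denominator = 94 + j138.
|T(j2)| = |4| / |94 + j138| = 4 / 166.97 ≈ 0.02396.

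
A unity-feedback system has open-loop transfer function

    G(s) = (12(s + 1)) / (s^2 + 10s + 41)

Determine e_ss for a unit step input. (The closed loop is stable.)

G(s) has no poles at the origin.
This is a Type 0 system. Kp = lim_{s→0} G(s) = 12/41.
e_ss = 1/(1 + Kp) = 1/(1 + 12/41) = 41/53 ≈ 0.7736.

e_ss = 0.7736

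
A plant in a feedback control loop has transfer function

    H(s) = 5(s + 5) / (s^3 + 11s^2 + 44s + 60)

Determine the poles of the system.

The poles are the roots of the denominator s^3 + 11s^2 + 44s + 60 = 0.
Trying s = -3: the polynomial evaluates to 0, so (s + 3) is a factor.
Dividing out leaves s^2 + 8s + 20 = 0.
The quadratic formula then gives s = -4 ± 2j.

s = -3, -4 + 2j, -4 - 2j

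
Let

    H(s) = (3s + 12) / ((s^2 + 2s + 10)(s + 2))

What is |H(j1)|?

Substitute s = j1: numerator = 12 + j3, denominator = 16 + j13.
|H(j1)| = |12 + j3| / |16 + j13| = 12.369 / 20.616 = 0.6000.

|H(j1)| = 0.6000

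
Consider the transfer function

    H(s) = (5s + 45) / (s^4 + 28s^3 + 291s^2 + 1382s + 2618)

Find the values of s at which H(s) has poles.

s = -5 ± 3j, -7, -11

The poles are the roots of the denominator s^4 + 28s^3 + 291s^2 + 1382s + 2618 = 0.
Trying s = -7: the polynomial evaluates to 0, so (s + 7) is a factor.
Dividing out leaves s^3 + 21s^2 + 144s + 374 = 0.
This factors further as (s^2 + 10s + 34)(s + 11) = 0.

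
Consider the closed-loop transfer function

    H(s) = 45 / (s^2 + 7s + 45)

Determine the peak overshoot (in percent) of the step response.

%OS ≈ 14.6%

Comparing s^2 + 7s + 45 to s^2 + 2ζωₙs + ωₙ²: ωₙ = √45 ≈ 6.708 rad/s and ζ = 7/(2·√45) ≈ 0.5217.
%OS = 100·exp(−πζ/√(1−ζ²)) = 100·exp(−π·0.5217/√(1−0.5217²)) ≈ 14.6%.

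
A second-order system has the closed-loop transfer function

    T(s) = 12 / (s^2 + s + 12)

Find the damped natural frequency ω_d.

Comparing s^2 + s + 12 to s^2 + 2ζωₙs + ωₙ²: ωₙ = √12 ≈ 3.464 rad/s and ζ = 1/(2·√12) ≈ 0.1443.
ζωₙ = 1/2 = 0.5, so ω_d = ωₙ√(1−ζ²) = √(ωₙ² − (ζωₙ)²) = √(12 − 0.5²) = √11.75 ≈ 3.428 rad/s.

ω_d ≈ 3.428 rad/s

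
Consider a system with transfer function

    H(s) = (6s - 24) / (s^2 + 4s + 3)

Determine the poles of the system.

s = -3, -1

The poles are the roots of the denominator s^2 + 4s + 3 = 0.
Factoring: (s + 3)(s + 1) = 0, so s = -3 and s = -1.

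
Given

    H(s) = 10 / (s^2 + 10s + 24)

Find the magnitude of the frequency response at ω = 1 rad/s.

Substitute s = j1: numerator = 10, denominator = 23 + j10.
|H(j1)| = |10| / |23 + j10| = 10 / 25.080 ≈ 0.3987.

|H(j1)| ≈ 0.3987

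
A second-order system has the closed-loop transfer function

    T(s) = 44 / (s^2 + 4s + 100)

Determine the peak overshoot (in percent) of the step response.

Comparing s^2 + 4s + 100 to s^2 + 2ζωₙs + ωₙ²: ωₙ = 10 rad/s and ζ = 4/(2·10) = 0.2.
%OS = 100·exp(−πζ/√(1−ζ²)) = 100·exp(−π·0.2/√(1−0.2²)) ≈ 52.7%.

%OS ≈ 52.7%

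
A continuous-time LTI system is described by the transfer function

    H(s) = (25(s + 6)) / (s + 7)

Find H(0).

H(0) = 150/7 ≈ 21.43

Set s = 0: H(0) = (150) / (7) = 150/7.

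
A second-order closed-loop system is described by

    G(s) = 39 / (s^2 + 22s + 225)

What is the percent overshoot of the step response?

Comparing s^2 + 22s + 225 to s^2 + 2ζωₙs + ωₙ²: ωₙ = 15 rad/s and ζ = 22/(2·15) ≈ 0.7333.
%OS = 100·exp(−πζ/√(1−ζ²)) = 100·exp(−π·0.7333/√(1−0.7333²)) ≈ 3.38%.

%OS ≈ 3.38%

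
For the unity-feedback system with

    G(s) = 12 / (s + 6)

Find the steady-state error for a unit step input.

e_ss = 0.3333

G(s) has no poles at the origin.
This is a Type 0 system. Kp = lim_{s→0} G(s) = 12/6 = 2.
e_ss = 1/(1 + Kp) = 1/(1 + 2) = 1/3 ≈ 0.3333.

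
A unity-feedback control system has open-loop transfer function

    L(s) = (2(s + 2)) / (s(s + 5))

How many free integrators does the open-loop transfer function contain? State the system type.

The denominator has 1 factor of s at the origin (free integrator), so this is a Type 1 system.

Type 1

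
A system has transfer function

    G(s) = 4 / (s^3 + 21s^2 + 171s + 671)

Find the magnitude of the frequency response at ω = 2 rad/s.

Substitute s = j2: numerator = 4, denominator = 587 + j334.
|G(j2)| = |4| / |587 + j334| = 4 / 675.37 ≈ 0.005923.

|G(j2)| ≈ 0.005923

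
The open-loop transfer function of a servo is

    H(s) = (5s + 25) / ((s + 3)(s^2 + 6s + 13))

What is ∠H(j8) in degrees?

At s = j8: numerator = 25 + j40, denominator = -537 - j264.
∠H = ∠num − ∠den = 57.995° − (-153.82°) = 211.8°, which wraps to -148.2°.

∠H(j8) ≈ -148.2°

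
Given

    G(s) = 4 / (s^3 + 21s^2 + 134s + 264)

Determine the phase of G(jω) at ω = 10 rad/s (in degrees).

At s = j10: numerator = 4, denominator = -1836 + j340.
∠G = ∠num − ∠den = 0° − (169.51°) = -169.5°.

∠G(j10) ≈ -169.5°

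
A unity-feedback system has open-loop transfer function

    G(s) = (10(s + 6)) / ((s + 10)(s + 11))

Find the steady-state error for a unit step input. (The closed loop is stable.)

G(s) has no poles at the origin.
This is a Type 0 system. Kp = lim_{s→0} G(s) = 60/110 = 6/11.
e_ss = 1/(1 + Kp) = 1/(1 + 6/11) = 11/17 ≈ 0.6471.

e_ss = 0.6471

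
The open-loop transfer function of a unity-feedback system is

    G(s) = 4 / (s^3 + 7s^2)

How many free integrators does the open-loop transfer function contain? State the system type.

Factor s from the denominator: s^3 + 7s^2 = s^2·(s + 7).
There are 2 poles at the origin, so the system is Type 2.

Type 2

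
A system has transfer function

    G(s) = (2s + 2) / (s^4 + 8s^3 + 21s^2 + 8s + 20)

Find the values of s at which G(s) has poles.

s = j, -j, -4 + 2j, -4 - 2j

The poles are the roots of the denominator s^4 + 8s^3 + 21s^2 + 8s + 20 = 0.
No real roots exist; factor into two real quadratics: (s^2 + 1)(s^2 + 8s + 20) = 0.
Each quadratic gives a conjugate pair via the quadratic formula.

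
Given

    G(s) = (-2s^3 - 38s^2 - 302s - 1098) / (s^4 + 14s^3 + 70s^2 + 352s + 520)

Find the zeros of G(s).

Set the numerator to zero: -2s^3 - 38s^2 - 302s - 1098 = 0, i.e. -2·(s^3 + 19s^2 + 151s + 549) = 0.
Factoring: (s^2 + 10s + 61)(s + 9) = 0.

s = -5 ± 6j, -9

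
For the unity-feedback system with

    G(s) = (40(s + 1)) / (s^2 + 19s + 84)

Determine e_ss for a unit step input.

e_ss = 0.6774

G(s) has no poles at the origin.
This is a Type 0 system. Kp = lim_{s→0} G(s) = 40/84 = 10/21.
e_ss = 1/(1 + Kp) = 1/(1 + 10/21) = 21/31 ≈ 0.6774.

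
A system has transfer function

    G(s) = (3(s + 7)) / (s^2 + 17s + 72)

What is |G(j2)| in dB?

Substitute s = j2: numerator = 21 + j6, denominator = 68 + j34.
|G(j2)| = |21 + j6| / |68 + j34| = 21.840 / 76.026 ≈ 0.2873.
In decibels: 20·log₁₀(0.2873) ≈ -10.8 dB.

|G(j2)|_dB ≈ -10.8 dB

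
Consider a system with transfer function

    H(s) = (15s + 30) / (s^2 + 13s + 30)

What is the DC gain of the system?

Set s = 0: H(0) = (30) / (30) = 1.

H(0) = 1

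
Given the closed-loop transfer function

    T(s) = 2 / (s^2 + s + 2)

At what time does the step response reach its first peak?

Comparing s^2 + s + 2 to s^2 + 2ζωₙs + ωₙ²: ωₙ = √2 ≈ 1.414 rad/s and ζ = 1/(2·√2) ≈ 0.3536.
ζωₙ = 1/2 = 0.5, so ω_d = ωₙ√(1−ζ²) = √(ωₙ² − (ζωₙ)²) = √(2 − 0.5²) = √1.75 ≈ 1.323 rad/s.
t_p = π/ω_d = π/1.323 ≈ 2.375 s.

t_p ≈ 2.375 s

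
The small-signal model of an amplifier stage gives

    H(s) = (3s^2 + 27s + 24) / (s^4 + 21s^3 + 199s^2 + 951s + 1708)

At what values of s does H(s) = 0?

s = -8, -1

Set the numerator to zero: 3s^2 + 27s + 24 = 0, i.e. 3·(s^2 + 9s + 8) = 0.
Factoring: (s + 8)(s + 1) = 0.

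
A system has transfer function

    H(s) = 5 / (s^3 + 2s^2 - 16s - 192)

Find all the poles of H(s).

The poles are the roots of the denominator s^3 + 2s^2 - 16s - 192 = 0.
Trying s = 6: the polynomial evaluates to 0, so (s - 6) is a factor.
Dividing out leaves s^2 + 8s + 32 = 0.
The quadratic formula then gives s = -4 ± 4j.

s = -4 + 4j, -4 - 4j, 6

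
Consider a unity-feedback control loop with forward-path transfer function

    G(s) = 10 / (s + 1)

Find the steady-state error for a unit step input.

e_ss = 0.09091

G(s) has no poles at the origin.
This is a Type 0 system. Kp = lim_{s→0} G(s) = 10/1.
e_ss = 1/(1 + Kp) = 1/(1 + 10) = 1/11 ≈ 0.09091.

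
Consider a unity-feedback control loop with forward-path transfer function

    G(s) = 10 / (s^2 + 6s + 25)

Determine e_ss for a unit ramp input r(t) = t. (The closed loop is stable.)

G(s) has no poles at the origin.
This is a Type 0 system; Kv = lim_{s→0} s·G(s) = 0, so the steady-state error for a ramp input is infinite.

e_ss = ∞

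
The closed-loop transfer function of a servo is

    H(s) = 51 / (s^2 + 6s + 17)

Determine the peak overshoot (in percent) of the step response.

Comparing s^2 + 6s + 17 to s^2 + 2ζωₙs + ωₙ²: ωₙ = √17 ≈ 4.123 rad/s and ζ = 6/(2·√17) ≈ 0.7276.
%OS = 100·exp(−πζ/√(1−ζ²)) = 100·exp(−π·0.7276/√(1−0.7276²)) ≈ 3.57%.

%OS ≈ 3.57%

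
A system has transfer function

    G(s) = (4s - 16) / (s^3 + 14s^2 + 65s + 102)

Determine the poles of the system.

s = -4 + j, -4 - j, -6

The poles are the roots of the denominator s^3 + 14s^2 + 65s + 102 = 0.
Trying s = -6: the polynomial evaluates to 0, so (s + 6) is a factor.
Dividing out leaves s^2 + 8s + 17 = 0.
The quadratic formula then gives s = -4 ± 1j.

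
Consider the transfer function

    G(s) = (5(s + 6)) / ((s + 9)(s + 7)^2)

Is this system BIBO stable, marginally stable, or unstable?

stable

The poles can be read from the denominator factors: s = -9, -7, -7.
Since all poles lie strictly in the left half-plane, the system is stable.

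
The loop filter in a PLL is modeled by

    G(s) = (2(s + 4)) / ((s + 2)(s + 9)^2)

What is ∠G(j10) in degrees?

At s = j10: numerator = 8 + j20, denominator = -1838 + j170.
∠G = ∠num − ∠den = 68.199° − (174.72°) = -106.5°.

∠G(j10) ≈ -106.5°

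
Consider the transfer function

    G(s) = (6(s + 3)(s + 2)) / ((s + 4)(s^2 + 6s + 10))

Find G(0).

At s = 0 each factor (s + a) contributes a and each (s^2 + bs + c) contributes c.
G(0) = 6·(3) · (2) / ((4) · (10)) = 36/40 = 9/10.

G(0) = 9/10 ≈ 0.9000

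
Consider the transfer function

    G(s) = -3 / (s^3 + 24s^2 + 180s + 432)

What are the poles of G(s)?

s = -12, -6, -6

The poles are the roots of the denominator s^3 + 24s^2 + 180s + 432 = 0.
Trying s = -12: the polynomial evaluates to 0, so (s + 12) is a factor.
Dividing out leaves s^2 + 12s + 36 = 0.
Factoring the quadratic: (s + 6)^2 = 0.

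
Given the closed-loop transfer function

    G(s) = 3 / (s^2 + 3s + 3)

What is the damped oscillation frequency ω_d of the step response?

Comparing s^2 + 3s + 3 to s^2 + 2ζωₙs + ωₙ²: ωₙ = √3 ≈ 1.732 rad/s and ζ = 3/(2·√3) ≈ 0.8660.
ζωₙ = 3/2 = 1.5, so ω_d = ωₙ√(1−ζ²) = √(ωₙ² − (ζωₙ)²) = √(3 − 1.5²) = √0.75 ≈ 0.8660 rad/s.

ω_d ≈ 0.8660 rad/s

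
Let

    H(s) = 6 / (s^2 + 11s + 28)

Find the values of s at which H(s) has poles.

The poles are the roots of the denominator s^2 + 11s + 28 = 0.
Factoring: (s + 4)(s + 7) = 0, so s = -4 and s = -7.

s = -4, -7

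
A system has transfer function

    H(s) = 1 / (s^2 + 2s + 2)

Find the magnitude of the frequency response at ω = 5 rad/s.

|H(j5)| ≈ 0.03987

Substitute s = j5: numerator = 1, denominator = -23 + j10.
|H(j5)| = |1| / |-23 + j10| = 1 / 25.080 ≈ 0.03987.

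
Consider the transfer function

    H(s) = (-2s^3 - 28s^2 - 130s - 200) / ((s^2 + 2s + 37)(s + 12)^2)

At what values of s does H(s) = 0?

s = -5, -4, -5

Set the numerator to zero: -2s^3 - 28s^2 - 130s - 200 = 0, i.e. -2·(s^3 + 14s^2 + 65s + 100) = 0.
Factoring: (s + 5)^2(s + 4) = 0.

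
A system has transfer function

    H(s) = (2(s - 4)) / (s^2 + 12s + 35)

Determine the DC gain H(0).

H(0) = -8/35 ≈ -0.2286

Set s = 0: H(0) = (-8) / (35) = -8/35.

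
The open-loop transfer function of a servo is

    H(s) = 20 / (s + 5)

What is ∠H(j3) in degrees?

At s = j3: numerator = 20, denominator = 5 + j3.
∠H = ∠num − ∠den = 0° − (30.964°) = -30.96°.

∠H(j3) ≈ -30.96°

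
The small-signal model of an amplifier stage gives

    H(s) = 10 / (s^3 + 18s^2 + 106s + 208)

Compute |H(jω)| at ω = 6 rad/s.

|H(j6)| ≈ 0.01644

Substitute s = j6: numerator = 10, denominator = -440 + j420.
|H(j6)| = |10| / |-440 + j420| = 10 / 608.28 ≈ 0.01644.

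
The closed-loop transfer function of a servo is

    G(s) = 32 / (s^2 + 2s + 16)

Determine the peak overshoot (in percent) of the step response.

%OS ≈ 44.4%

Comparing s^2 + 2s + 16 to s^2 + 2ζωₙs + ωₙ²: ωₙ = 4 rad/s and ζ = 2/(2·4) = 0.25.
%OS = 100·exp(−πζ/√(1−ζ²)) = 100·exp(−π·0.25/√(1−0.25²)) ≈ 44.4%.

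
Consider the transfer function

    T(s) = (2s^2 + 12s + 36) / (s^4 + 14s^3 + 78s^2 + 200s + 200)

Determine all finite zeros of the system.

s = -3 + 3j, -3 - 3j

Set the numerator to zero: 2s^2 + 12s + 36 = 0, i.e. 2·(s^2 + 6s + 18) = 0.
Factoring: (s^2 + 6s + 18) = 0.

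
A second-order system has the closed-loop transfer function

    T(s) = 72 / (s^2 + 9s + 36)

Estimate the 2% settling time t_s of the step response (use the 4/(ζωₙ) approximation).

t_s ≈ 0.8889 s

Comparing s^2 + 9s + 36 to s^2 + 2ζωₙs + ωₙ²: ωₙ = 6 rad/s and ζ = 9/(2·6) = 0.75.
ζωₙ = 9/2 = 4.5, so t_s ≈ 4/(ζωₙ) = 4/4.5 ≈ 0.8889 s.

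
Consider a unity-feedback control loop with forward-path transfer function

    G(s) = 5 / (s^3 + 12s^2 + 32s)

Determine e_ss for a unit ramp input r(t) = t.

e_ss = 6.400

G(s) has one pole at the origin.
This is a Type 1 system. Kv = lim_{s→0} s·G(s) = 5/32.
e_ss = 1/Kv = 1/(5/32) = 32/5 ≈ 6.400.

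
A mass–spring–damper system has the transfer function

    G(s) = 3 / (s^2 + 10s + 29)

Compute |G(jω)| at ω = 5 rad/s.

|G(j5)| ≈ 0.05981

Substitute s = j5: numerator = 3, denominator = 4 + j50.
|G(j5)| = |3| / |4 + j50| = 3 / 50.160 ≈ 0.05981.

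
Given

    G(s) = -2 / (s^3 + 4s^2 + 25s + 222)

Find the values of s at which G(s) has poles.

s = 1 + 6j, 1 - 6j, -6

The poles are the roots of the denominator s^3 + 4s^2 + 25s + 222 = 0.
Trying s = -6: the polynomial evaluates to 0, so (s + 6) is a factor.
Dividing out leaves s^2 - 2s + 37 = 0.
The quadratic formula then gives s = 1 ± 6j.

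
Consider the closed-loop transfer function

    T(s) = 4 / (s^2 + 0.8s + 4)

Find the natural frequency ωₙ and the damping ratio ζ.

ωₙ = 2 rad/s, ζ = 0.2

Compare the denominator to the standard form s^2 + 2ζωₙs + ωₙ².
ωₙ² = 4, so ωₙ = 2 rad/s.
2ζωₙ = 0.8, so ζ = 0.8/(2·2) = 0.2.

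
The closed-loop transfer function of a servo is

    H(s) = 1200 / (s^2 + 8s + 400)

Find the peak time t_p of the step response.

Comparing s^2 + 8s + 400 to s^2 + 2ζωₙs + ωₙ²: ωₙ = 20 rad/s and ζ = 8/(2·20) = 0.2.
ζωₙ = 8/2 = 4, so ω_d = ωₙ√(1−ζ²) = √(ωₙ² − (ζωₙ)²) = √(400 − 4²) = √384 ≈ 19.60 rad/s.
t_p = π/ω_d = π/19.60 ≈ 0.1603 s.

t_p ≈ 0.1603 s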